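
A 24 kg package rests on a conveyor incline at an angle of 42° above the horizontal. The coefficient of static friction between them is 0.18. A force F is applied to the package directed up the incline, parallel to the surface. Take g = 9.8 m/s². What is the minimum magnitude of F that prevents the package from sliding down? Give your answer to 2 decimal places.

125.92 N

The normal force is N = mg cos 42° = 174.788 N. With F at its minimum the package is on the verge of sliding down, so static friction is at its maximum μ_s N = 0.18 × 174.788 = 31.462 N and acts up the slope.
Equilibrium along the incline: F + μ_s N = mg sin 42°, so F = 157.380 − 31.462 = 125.918 N.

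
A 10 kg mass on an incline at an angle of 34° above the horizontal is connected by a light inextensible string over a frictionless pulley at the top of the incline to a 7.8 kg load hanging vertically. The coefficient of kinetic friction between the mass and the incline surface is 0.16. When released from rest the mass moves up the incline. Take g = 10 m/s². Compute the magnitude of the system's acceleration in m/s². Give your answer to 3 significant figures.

0.495 m/s²

For the mass on the incline: the weight component along the slope is m₁g sin 34° = 10 × 10 × 0.5592 = 55.920 N and the normal force is N = m₁g cos 34° = 82.904 N.
Kinetic friction opposes the mass's motion up the incline: f = μN = 0.16 × 82.904 = 13.265 N acting down the slope.
Newton's second law for the mass (up-slope positive): T − 55.920 − 13.265 = 10 a. For the hanging load (downward positive): 7.8 × 10 − T = 7.8 a.
Adding the two equations eliminates T: 8.815 = 17.8 a, so a = 0.4952 m/s².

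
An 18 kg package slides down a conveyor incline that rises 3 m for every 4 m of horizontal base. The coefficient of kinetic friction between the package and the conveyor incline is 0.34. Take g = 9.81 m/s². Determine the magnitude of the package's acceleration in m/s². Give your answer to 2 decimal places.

Resolving the weight along the incline: the component pulling the package down the slope is mg sin 36.87° = 18 × 9.81 × 0.6000 = 105.948 N, and the normal force is N = mg cos 36.87° = 18 × 9.81 × 0.8000 = 141.264 N.
Kinetic friction acts up the slope with magnitude f = μN = 0.34 × 141.264 = 48.030 N.
Net force along the incline is 105.948 − 48.030 = 57.918 N, so a = 57.918 / 18 = 3.2177 m/s².

3.22 m/s²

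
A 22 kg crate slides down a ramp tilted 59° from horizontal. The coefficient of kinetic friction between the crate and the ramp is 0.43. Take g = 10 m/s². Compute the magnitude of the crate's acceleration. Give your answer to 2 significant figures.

Resolving the weight along the incline: the component pulling the crate down the slope is mg sin 59° = 22 × 10 × 0.8572 = 188.584 N, and the normal force is N = mg cos 59° = 22 × 10 × 0.5150 = 113.300 N.
Kinetic friction acts up the slope with magnitude f = μN = 0.43 × 113.300 = 48.719 N.
Net force along the incline is 188.584 − 48.719 = 139.865 N, so a = 139.865 / 22 = 6.3575 m/s².

6.4 m/s²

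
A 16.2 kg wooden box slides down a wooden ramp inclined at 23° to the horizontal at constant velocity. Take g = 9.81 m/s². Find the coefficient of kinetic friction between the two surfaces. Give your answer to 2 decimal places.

0.42

At constant velocity the net force along the incline is zero: mg sin 23° = μ mg cos 23°.
So μ = tan 23° = 0.3907 / 0.9205 = 0.4244.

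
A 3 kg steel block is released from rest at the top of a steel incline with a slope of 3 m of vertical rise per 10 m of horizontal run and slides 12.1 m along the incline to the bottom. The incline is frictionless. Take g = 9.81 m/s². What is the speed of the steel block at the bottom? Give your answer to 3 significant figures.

8.26 m/s

The weight component along the incline is mg sin 16.70° = 8.457 N and the normal force is N = mg cos 16.70° = 28.189 N.
With no friction, a = g sin 16.70° = 2.8189 m/s².
Starting from rest over a distance of 12.1 m, v² = 2aL = 2 × 2.8189 × 12.1 = 68.2174, so v = 8.2594 m/s.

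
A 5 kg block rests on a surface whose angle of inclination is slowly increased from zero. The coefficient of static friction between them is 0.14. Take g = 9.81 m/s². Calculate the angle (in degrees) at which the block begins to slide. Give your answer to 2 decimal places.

7.97°

At the threshold of sliding, static friction is at its maximum μ_s N and exactly balances the weight component along the incline: mg sin θ = μ_s mg cos θ.
Hence tan θ = μ_s = 0.14, so θ = arctan(0.14) = 7.9696°.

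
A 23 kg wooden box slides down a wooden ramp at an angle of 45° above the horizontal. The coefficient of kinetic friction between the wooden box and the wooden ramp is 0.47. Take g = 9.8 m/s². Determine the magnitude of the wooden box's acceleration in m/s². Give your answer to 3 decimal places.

Resolving the weight along the incline: the component pulling the wooden box down the slope is mg sin 45° = 23 × 9.8 × 0.7071 = 159.380 N, and the normal force is N = mg cos 45° = 23 × 9.8 × 0.7071 = 159.380 N.
Kinetic friction acts up the slope with magnitude f = μN = 0.47 × 159.380 = 74.909 N.
Net force along the incline is 159.380 − 74.909 = 84.471 N, so a = 84.471 / 23 = 3.6727 m/s².

3.673 m/s²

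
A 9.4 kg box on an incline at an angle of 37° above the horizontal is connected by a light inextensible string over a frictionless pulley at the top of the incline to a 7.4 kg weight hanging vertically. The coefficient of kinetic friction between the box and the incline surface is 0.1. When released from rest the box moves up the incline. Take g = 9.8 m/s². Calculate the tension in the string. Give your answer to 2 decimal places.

68.24 N

For the box on the incline: the weight component along the slope is m₁g sin 37° = 9.4 × 9.8 × 0.6018 = 55.438 N and the normal force is N = m₁g cos 37° = 73.570 N.
Kinetic friction opposes the box's motion up the incline: f = μN = 0.1 × 73.570 = 7.357 N acting down the slope.
Newton's second law for the box (up-slope positive): T − 55.438 − 7.357 = 9.4 a. For the hanging weight (downward positive): 7.4 × 9.8 − T = 7.4 a.
Adding the two equations eliminates T: 9.725 = 16.8 a, so a = 0.5789 m/s².
Then from the hanging weight's equation, T = 7.4 × (9.8 − 0.5789) = 68.236 N.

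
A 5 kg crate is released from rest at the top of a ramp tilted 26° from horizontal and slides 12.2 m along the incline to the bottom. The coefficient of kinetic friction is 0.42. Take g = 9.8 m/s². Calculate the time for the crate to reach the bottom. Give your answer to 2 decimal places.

6.40 s

The weight component along the incline is mg sin 26° = 21.480 N and the normal force is N = mg cos 26° = 44.041 N.
Friction up the slope is f = μN = 0.42 × 44.041 = 18.497 N, so the net downslope force is 21.480 − 18.497 = 2.983 N and a = 2.983 / 5 = 0.5966 m/s².
Starting from rest, L = ½at², so t = √(2L/a) = √(2 × 12.2 / 0.5966) = 6.3952 s.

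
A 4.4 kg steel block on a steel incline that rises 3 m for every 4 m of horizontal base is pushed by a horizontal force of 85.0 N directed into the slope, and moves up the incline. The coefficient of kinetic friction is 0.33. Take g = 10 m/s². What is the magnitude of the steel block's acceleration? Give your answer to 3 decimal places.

The horizontal push has components F cos 36.87° = 85.0 × 0.8000 = 68.000 N up the incline and F sin 36.87° = 85.0 × 0.6000 = 51.000 N pressing into the surface.
The normal force is therefore N = mg cos 36.87° + F sin 36.87° = 35.200 + 51.000 = 86.200 N, and kinetic friction down the slope is μN = 0.33 × 86.200 = 28.446 N.
Along the incline: F cos 36.87° − mg sin 36.87° − μN = ma, so 68.000 − 26.400 − 28.446 = 4.4 a, giving a = 2.9895 m/s².

2.990 m/s²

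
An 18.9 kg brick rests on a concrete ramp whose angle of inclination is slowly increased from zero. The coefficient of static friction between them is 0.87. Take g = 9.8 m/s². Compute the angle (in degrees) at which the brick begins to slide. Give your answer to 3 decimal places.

At the threshold of sliding, static friction is at its maximum μ_s N and exactly balances the weight component along the incline: mg sin θ = μ_s mg cos θ.
Hence tan θ = μ_s = 0.87, so θ = arctan(0.87) = 41.0233°.

41.023°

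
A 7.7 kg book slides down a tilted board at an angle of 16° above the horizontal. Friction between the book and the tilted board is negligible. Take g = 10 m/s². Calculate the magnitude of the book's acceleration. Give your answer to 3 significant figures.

2.76 m/s²

Resolving the weight along the incline: the component pulling the book down the slope is mg sin 16° = 7.7 × 10 × 0.2756 = 21.221 N, and the normal force is N = mg cos 16° = 7.7 × 10 × 0.9613 = 74.020 N.
With no friction the net force along the incline is 21.221 N, so a = g sin 16° = 21.221 / 7.7 = 2.7560 m/s².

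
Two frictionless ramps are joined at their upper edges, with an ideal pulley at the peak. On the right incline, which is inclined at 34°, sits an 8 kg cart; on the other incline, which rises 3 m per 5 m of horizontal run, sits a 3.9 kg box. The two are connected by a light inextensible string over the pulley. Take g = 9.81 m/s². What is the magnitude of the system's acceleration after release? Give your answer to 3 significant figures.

2.03 m/s²

Resolve each weight along its own incline: the 8 kg mass has component 8 × 9.81 × sin 34° = 43.885 N down its slope, and the 3.9 kg mass has 3.9 × 9.81 × sin 30.96° = 19.684 N down its slope.
The 8 kg side's 43.885 N exceeds the other side's 19.684 N, so that mass slides down and the 3.9 kg mass slides up. Taking that direction as positive, Newton's second law for the whole system gives 43.885 − 19.684 = (8 + 3.9) a, so a = 24.201 / 11.9 = 2.0337 m/s².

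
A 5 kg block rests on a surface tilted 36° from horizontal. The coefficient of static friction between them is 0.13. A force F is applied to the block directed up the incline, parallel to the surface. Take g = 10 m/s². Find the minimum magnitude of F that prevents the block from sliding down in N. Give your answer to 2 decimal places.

24.13 N

The normal force is N = mg cos 36° = 40.451 N. With F at its minimum the block is on the verge of sliding down, so static friction is at its maximum μ_s N = 0.13 × 40.451 = 5.259 N and acts up the slope.
Equilibrium along the incline: F + μ_s N = mg sin 36°, so F = 29.389 − 5.259 = 24.130 N.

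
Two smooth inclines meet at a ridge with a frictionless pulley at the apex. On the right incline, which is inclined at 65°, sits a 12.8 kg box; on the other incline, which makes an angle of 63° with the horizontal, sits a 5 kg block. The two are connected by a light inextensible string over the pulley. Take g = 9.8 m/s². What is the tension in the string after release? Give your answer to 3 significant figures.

63.3 N

Resolve each weight along its own incline: the 12.8 kg mass has component 12.8 × 9.8 × sin 65° = 113.687 N down its slope, and the 5 kg mass has 5 × 9.8 × sin 63° = 43.659 N down its slope.
The 12.8 kg side's 113.687 N exceeds the other side's 43.659 N, so that mass slides down and the 5 kg mass slides up. Taking that direction as positive, Newton's second law for the whole system gives 113.687 − 43.659 = (12.8 + 5) a, so a = 70.028 / 17.8 = 3.9342 m/s².
For the 5 kg mass (up-slope positive): T − 43.659 = 5 × 3.9342, so T = 63.330 N.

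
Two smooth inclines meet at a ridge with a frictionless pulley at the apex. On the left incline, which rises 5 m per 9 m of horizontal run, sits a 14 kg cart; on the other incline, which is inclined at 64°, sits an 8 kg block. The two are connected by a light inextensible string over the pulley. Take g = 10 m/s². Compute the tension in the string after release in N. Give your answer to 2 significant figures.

Resolve each weight along its own incline: the 14 kg mass has component 14 × 10 × sin 29.05° = 67.990 N down its slope, and the 8 kg mass has 8 × 10 × sin 64° = 71.904 N down its slope.
The 8 kg side's 71.904 N exceeds the other side's 67.990 N, so that mass slides down and the 14 kg mass slides up. Taking that direction as positive, Newton's second law for the whole system gives 71.904 − 67.990 = (14 + 8) a, so a = 3.914 / 22 = 0.1779 m/s².
For the 14 kg mass (up-slope positive): T − 67.990 = 14 × 0.1779, so T = 70.481 N.

70 N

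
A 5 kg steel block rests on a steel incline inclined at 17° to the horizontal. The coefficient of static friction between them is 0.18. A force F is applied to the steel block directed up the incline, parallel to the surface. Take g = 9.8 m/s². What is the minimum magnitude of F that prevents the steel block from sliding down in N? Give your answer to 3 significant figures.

The normal force is N = mg cos 17° = 46.859 N. With F at its minimum the steel block is on the verge of sliding down, so static friction is at its maximum μ_s N = 0.18 × 46.859 = 8.435 N and acts up the slope.
Equilibrium along the incline: F + μ_s N = mg sin 17°, so F = 14.326 − 8.435 = 5.891 N.

5.89 N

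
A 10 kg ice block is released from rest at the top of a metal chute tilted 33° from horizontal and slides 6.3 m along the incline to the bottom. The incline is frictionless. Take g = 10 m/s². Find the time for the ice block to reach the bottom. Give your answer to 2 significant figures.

1.5 s

The weight component along the incline is mg sin 33° = 54.464 N and the normal force is N = mg cos 33° = 83.867 N.
With no friction, a = g sin 33° = 5.4464 m/s².
Starting from rest, L = ½at², so t = √(2L/a) = √(2 × 6.3 / 5.4464) = 1.5210 s.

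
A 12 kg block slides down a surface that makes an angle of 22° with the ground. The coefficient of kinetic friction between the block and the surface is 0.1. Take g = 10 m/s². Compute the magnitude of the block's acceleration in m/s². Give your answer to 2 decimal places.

Resolving the weight along the incline: the component pulling the block down the slope is mg sin 22° = 12 × 10 × 0.3746 = 44.952 N, and the normal force is N = mg cos 22° = 12 × 10 × 0.9272 = 111.264 N.
Kinetic friction acts up the slope with magnitude f = μN = 0.1 × 111.264 = 11.126 N.
Net force along the incline is 44.952 − 11.126 = 33.826 N, so a = 33.826 / 12 = 2.8188 m/s².

2.82 m/s²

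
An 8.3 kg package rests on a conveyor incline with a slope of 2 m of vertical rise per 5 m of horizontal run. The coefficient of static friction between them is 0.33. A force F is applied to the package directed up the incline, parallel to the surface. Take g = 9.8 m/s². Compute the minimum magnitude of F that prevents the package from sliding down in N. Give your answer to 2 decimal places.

The normal force is N = mg cos 21.80° = 75.522 N. With F at its minimum the package is on the verge of sliding down, so static friction is at its maximum μ_s N = 0.33 × 75.522 = 24.922 N and acts up the slope.
Equilibrium along the incline: F + μ_s N = mg sin 21.80°, so F = 30.209 − 24.922 = 5.287 N.

5.29 N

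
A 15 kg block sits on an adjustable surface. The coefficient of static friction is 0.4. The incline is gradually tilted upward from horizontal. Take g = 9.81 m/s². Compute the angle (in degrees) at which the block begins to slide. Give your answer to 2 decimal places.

21.80°

At the threshold of sliding, static friction is at its maximum μ_s N and exactly balances the weight component along the incline: mg sin θ = μ_s mg cos θ.
Hence tan θ = μ_s = 0.4, so θ = arctan(0.4) = 21.8014°.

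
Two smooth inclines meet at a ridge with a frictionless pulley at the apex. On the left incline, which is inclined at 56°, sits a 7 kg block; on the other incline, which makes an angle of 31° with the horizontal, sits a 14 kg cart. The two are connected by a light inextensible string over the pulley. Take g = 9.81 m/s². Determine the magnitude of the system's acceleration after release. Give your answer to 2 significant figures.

Resolve each weight along its own incline: the 7 kg mass has component 7 × 9.81 × sin 56° = 56.930 N down its slope, and the 14 kg mass has 14 × 9.81 × sin 31° = 70.735 N down its slope.
The 14 kg side's 70.735 N exceeds the other side's 56.930 N, so that mass slides down and the 7 kg mass slides up. Taking that direction as positive, Newton's second law for the whole system gives 70.735 − 56.930 = (7 + 14) a, so a = 13.805 / 21 = 0.6574 m/s².

0.66 m/s²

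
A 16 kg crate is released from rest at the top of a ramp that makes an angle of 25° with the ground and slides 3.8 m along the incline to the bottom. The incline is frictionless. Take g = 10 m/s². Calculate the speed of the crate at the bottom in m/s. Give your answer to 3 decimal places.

5.667 m/s

The weight component along the incline is mg sin 25° = 67.619 N and the normal force is N = mg cos 25° = 145.009 N.
With no friction, a = g sin 25° = 4.2262 m/s².
Starting from rest over a distance of 3.8 m, v² = 2aL = 2 × 4.2262 × 3.8 = 32.1191, so v = 5.6674 m/s.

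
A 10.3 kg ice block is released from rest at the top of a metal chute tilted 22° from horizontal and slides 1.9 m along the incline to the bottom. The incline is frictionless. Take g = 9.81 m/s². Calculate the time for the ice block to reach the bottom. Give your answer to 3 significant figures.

The weight component along the incline is mg sin 22° = 37.851 N and the normal force is N = mg cos 22° = 93.685 N.
With no friction, a = g sin 22° = 3.6749 m/s².
Starting from rest, L = ½at², so t = √(2L/a) = √(2 × 1.9 / 3.6749) = 1.0169 s.

1.02 s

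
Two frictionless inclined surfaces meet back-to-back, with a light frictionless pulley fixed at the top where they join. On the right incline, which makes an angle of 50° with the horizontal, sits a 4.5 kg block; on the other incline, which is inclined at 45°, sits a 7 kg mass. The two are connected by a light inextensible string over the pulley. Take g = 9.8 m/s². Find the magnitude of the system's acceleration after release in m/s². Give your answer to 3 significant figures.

Resolve each weight along its own incline: the 4.5 kg mass has component 4.5 × 9.8 × sin 50° = 33.783 N down its slope, and the 7 kg mass has 7 × 9.8 × sin 45° = 48.508 N down its slope.
The 7 kg side's 48.508 N exceeds the other side's 33.783 N, so that mass slides down and the 4.5 kg mass slides up. Taking that direction as positive, Newton's second law for the whole system gives 48.508 − 33.783 = (4.5 + 7) a, so a = 14.725 / 11.5 = 1.2804 m/s².

1.28 m/s²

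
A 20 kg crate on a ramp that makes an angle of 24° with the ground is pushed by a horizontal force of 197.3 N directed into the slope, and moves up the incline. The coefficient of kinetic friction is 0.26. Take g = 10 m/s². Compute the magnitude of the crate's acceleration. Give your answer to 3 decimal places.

The horizontal push has components F cos 24° = 197.3 × 0.9135 = 180.234 N up the incline and F sin 24° = 197.3 × 0.4067 = 80.242 N pressing into the surface.
The normal force is therefore N = mg cos 24° + F sin 24° = 182.700 + 80.242 = 262.942 N, and kinetic friction down the slope is μN = 0.26 × 262.942 = 68.365 N.
Along the incline: F cos 24° − mg sin 24° − μN = ma, so 180.234 − 81.340 − 68.365 = 20 a, giving a = 1.5265 m/s².

1.526 m/s²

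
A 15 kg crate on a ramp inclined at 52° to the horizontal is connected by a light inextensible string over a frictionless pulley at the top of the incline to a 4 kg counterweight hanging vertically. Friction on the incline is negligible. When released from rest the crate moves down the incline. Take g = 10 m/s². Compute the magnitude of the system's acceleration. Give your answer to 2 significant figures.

4.1 m/s²

For the crate on the incline: the weight component along the slope is m₁g sin 52° = 15 × 10 × 0.7880 = 118.200 N and the normal force is N = m₁g cos 52° = 92.349 N.
Newton's second law for the crate (down-slope positive): 118.200 − T = 15 a. For the hanging counterweight (upward positive): T − 4 × 10 = 4 a.
Adding the two equations eliminates T: 78.200 = 19 a, so a = 4.1158 m/s².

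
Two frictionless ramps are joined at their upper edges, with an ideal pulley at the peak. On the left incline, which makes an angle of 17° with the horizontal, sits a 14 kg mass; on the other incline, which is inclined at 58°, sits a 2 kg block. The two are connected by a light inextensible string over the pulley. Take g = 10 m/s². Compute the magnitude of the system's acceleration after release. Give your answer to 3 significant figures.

Resolve each weight along its own incline: the 14 kg mass has component 14 × 10 × sin 17° = 40.932 N down its slope, and the 2 kg mass has 2 × 10 × sin 58° = 16.961 N down its slope.
The 14 kg side's 40.932 N exceeds the other side's 16.961 N, so that mass slides down and the 2 kg mass slides up. Taking that direction as positive, Newton's second law for the whole system gives 40.932 − 16.961 = (14 + 2) a, so a = 23.971 / 16 = 1.4982 m/s².

1.50 m/s²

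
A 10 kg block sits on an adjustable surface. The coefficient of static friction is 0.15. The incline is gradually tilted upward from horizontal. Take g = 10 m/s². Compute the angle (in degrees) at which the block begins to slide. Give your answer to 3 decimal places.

8.531°

At the threshold of sliding, static friction is at its maximum μ_s N and exactly balances the weight component along the incline: mg sin θ = μ_s mg cos θ.
Hence tan θ = μ_s = 0.15, so θ = arctan(0.15) = 8.5308°.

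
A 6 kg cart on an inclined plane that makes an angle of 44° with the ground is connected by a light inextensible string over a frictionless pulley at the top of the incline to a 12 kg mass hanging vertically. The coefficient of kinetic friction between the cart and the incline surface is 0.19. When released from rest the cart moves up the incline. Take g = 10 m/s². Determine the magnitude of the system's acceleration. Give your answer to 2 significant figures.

3.9 m/s²

For the cart on the incline: the weight component along the slope is m₁g sin 44° = 6 × 10 × 0.6947 = 41.682 N and the normal force is N = m₁g cos 44° = 43.160 N.
Kinetic friction opposes the cart's motion up the incline: f = μN = 0.19 × 43.160 = 8.200 N acting down the slope.
Newton's second law for the cart (up-slope positive): T − 41.682 − 8.200 = 6 a. For the hanging mass (downward positive): 12 × 10 − T = 12 a.
Adding the two equations eliminates T: 70.118 = 18 a, so a = 3.8954 m/s².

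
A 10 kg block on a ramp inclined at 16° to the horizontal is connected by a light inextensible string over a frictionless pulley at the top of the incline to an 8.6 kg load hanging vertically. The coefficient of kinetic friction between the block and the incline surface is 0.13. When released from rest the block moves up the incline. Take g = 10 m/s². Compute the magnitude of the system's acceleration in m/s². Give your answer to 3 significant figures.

For the block on the incline: the weight component along the slope is m₁g sin 16° = 10 × 10 × 0.2756 = 27.560 N and the normal force is N = m₁g cos 16° = 96.126 N.
Kinetic friction opposes the block's motion up the incline: f = μN = 0.13 × 96.126 = 12.496 N acting down the slope.
Newton's second law for the block (up-slope positive): T − 27.560 − 12.496 = 10 a. For the hanging load (downward positive): 8.6 × 10 − T = 8.6 a.
Adding the two equations eliminates T: 45.944 = 18.6 a, so a = 2.4701 m/s².

2.47 m/s²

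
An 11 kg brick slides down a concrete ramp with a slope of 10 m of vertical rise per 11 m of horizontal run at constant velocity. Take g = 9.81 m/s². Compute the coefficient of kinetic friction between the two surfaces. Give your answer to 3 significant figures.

0.909

At constant velocity the net force along the incline is zero: mg sin 42.27° = μ mg cos 42.27°.
So μ = tan 42.27° = 0.6727 / 0.7399 = 0.9092.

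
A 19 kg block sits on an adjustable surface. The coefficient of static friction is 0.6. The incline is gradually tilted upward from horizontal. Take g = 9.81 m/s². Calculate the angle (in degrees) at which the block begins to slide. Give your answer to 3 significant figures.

At the threshold of sliding, static friction is at its maximum μ_s N and exactly balances the weight component along the incline: mg sin θ = μ_s mg cos θ.
Hence tan θ = μ_s = 0.6, so θ = arctan(0.6) = 30.9638°.

31.0°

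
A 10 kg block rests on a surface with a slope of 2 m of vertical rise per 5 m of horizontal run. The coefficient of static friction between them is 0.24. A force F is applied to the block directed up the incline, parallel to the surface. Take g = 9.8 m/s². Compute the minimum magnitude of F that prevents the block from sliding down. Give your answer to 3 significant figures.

The normal force is N = mg cos 21.80° = 90.991 N. With F at its minimum the block is on the verge of sliding down, so static friction is at its maximum μ_s N = 0.24 × 90.991 = 21.838 N and acts up the slope.
Equilibrium along the incline: F + μ_s N = mg sin 21.80°, so F = 36.396 − 21.838 = 14.558 N.

14.6 N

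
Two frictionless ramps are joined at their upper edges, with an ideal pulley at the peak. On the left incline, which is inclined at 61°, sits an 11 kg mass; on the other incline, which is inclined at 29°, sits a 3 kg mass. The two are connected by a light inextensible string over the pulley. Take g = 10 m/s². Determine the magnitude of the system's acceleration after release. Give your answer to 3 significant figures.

Resolve each weight along its own incline: the 11 kg mass has component 11 × 10 × sin 61° = 96.208 N down its slope, and the 3 kg mass has 3 × 10 × sin 29° = 14.544 N down its slope.
The 11 kg side's 96.208 N exceeds the other side's 14.544 N, so that mass slides down and the 3 kg mass slides up. Taking that direction as positive, Newton's second law for the whole system gives 96.208 − 14.544 = (11 + 3) a, so a = 81.664 / 14 = 5.8331 m/s².

5.83 m/s²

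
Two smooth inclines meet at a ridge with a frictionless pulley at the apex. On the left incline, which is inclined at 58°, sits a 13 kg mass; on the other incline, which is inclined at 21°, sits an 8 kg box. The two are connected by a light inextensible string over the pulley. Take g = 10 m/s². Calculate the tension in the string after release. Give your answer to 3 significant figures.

59.7 N

Resolve each weight along its own incline: the 13 kg mass has component 13 × 10 × sin 58° = 110.246 N down its slope, and the 8 kg mass has 8 × 10 × sin 21° = 28.669 N down its slope.
The 13 kg side's 110.246 N exceeds the other side's 28.669 N, so that mass slides down and the 8 kg mass slides up. Taking that direction as positive, Newton's second law for the whole system gives 110.246 − 28.669 = (13 + 8) a, so a = 81.577 / 21 = 3.8846 m/s².
For the 8 kg mass (up-slope positive): T − 28.669 = 8 × 3.8846, so T = 59.746 N.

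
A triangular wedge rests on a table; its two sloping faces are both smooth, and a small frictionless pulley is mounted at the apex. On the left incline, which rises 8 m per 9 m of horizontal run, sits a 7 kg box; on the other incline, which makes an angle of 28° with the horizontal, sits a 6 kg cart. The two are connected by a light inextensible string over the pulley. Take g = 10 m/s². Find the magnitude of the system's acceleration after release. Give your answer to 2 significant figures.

1.4 m/s²

Resolve each weight along its own incline: the 7 kg mass has component 7 × 10 × sin 41.63° = 46.505 N down its slope, and the 6 kg mass has 6 × 10 × sin 28° = 28.168 N down its slope.
The 7 kg side's 46.505 N exceeds the other side's 28.168 N, so that mass slides down and the 6 kg mass slides up. Taking that direction as positive, Newton's second law for the whole system gives 46.505 − 28.168 = (7 + 6) a, so a = 18.337 / 13 = 1.4105 m/s².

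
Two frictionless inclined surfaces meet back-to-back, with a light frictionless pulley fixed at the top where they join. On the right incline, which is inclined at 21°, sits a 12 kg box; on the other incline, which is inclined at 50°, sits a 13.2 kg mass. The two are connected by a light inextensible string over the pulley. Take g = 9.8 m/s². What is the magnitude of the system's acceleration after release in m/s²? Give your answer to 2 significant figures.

Resolve each weight along its own incline: the 12 kg mass has component 12 × 9.8 × sin 21° = 42.144 N down its slope, and the 13.2 kg mass has 13.2 × 9.8 × sin 50° = 99.096 N down its slope.
The 13.2 kg side's 99.096 N exceeds the other side's 42.144 N, so that mass slides down and the 12 kg mass slides up. Taking that direction as positive, Newton's second law for the whole system gives 99.096 − 42.144 = (12 + 13.2) a, so a = 56.952 / 25.2 = 2.2600 m/s².

2.3 m/s²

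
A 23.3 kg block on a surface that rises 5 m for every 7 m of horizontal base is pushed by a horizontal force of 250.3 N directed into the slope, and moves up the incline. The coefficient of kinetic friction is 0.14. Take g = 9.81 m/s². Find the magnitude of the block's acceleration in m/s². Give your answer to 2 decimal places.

The horizontal push has components F cos 35.54° = 250.3 × 0.8137 = 203.669 N up the incline and F sin 35.54° = 250.3 × 0.5812 = 145.474 N pressing into the surface.
The normal force is therefore N = mg cos 35.54° + F sin 35.54° = 185.990 + 145.474 = 331.464 N, and kinetic friction down the slope is μN = 0.14 × 331.464 = 46.405 N.
Along the incline: F cos 35.54° − mg sin 35.54° − μN = ma, so 203.669 − 132.847 − 46.405 = 23.3 a, giving a = 1.0479 m/s².

1.05 m/s²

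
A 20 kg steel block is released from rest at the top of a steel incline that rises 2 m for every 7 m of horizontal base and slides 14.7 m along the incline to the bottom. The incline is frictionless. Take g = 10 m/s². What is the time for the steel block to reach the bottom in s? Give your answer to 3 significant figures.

The weight component along the incline is mg sin 15.95° = 54.944 N and the normal force is N = mg cos 15.95° = 192.305 N.
With no friction, a = g sin 15.95° = 2.7472 m/s².
Starting from rest, L = ½at², so t = √(2L/a) = √(2 × 14.7 / 2.7472) = 3.2714 s.

3.27 s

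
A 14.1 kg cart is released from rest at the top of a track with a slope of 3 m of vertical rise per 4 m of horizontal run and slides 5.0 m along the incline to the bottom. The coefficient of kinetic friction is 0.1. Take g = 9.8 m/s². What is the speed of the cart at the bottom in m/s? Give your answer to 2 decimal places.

7.14 m/s

The weight component along the incline is mg sin 36.87° = 82.908 N and the normal force is N = mg cos 36.87° = 110.544 N.
Friction up the slope is f = μN = 0.1 × 110.544 = 11.054 N, so the net downslope force is 82.908 − 11.054 = 71.854 N and a = 71.854 / 14.1 = 5.0960 m/s².
Starting from rest over a distance of 5.0 m, v² = 2aL = 2 × 5.0960 × 5.0 = 50.9600, so v = 7.1386 m/s.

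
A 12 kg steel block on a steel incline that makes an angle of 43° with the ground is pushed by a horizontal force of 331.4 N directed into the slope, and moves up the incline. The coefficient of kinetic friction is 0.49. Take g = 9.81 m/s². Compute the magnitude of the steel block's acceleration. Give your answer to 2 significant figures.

0.76 m/s²

The horizontal push has components F cos 43° = 331.4 × 0.7314 = 242.386 N up the incline and F sin 43° = 331.4 × 0.6820 = 226.015 N pressing into the surface.
The normal force is therefore N = mg cos 43° + F sin 43° = 86.100 + 226.015 = 312.115 N, and kinetic friction down the slope is μN = 0.49 × 312.115 = 152.936 N.
Along the incline: F cos 43° − mg sin 43° − μN = ma, so 242.386 − 80.285 − 152.936 = 12 a, giving a = 0.7637 m/s².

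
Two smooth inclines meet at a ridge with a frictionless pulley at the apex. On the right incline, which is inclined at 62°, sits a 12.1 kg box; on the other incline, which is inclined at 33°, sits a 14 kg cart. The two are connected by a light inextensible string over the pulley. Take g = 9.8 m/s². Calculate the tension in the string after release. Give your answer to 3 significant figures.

90.8 N

Resolve each weight along its own incline: the 12.1 kg mass has component 12.1 × 9.8 × sin 62° = 104.700 N down its slope, and the 14 kg mass has 14 × 9.8 × sin 33° = 74.724 N down its slope.
The 12.1 kg side's 104.700 N exceeds the other side's 74.724 N, so that mass slides down and the 14 kg mass slides up. Taking that direction as positive, Newton's second law for the whole system gives 104.700 − 74.724 = (12.1 + 14) a, so a = 29.976 / 26.1 = 1.1485 m/s².
For the 14 kg mass (up-slope positive): T − 74.724 = 14 × 1.1485, so T = 90.803 N.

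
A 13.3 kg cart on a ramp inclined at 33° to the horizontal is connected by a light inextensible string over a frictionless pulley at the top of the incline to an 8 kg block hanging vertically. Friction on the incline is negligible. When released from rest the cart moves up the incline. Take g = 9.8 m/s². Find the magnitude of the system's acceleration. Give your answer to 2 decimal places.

0.35 m/s²

For the cart on the incline: the weight component along the slope is m₁g sin 33° = 13.3 × 9.8 × 0.5446 = 70.983 N and the normal force is N = m₁g cos 33° = 109.312 N.
Newton's second law for the cart (up-slope positive): T − 70.983 = 13.3 a. For the hanging block (downward positive): 8 × 9.8 − T = 8 a.
Adding the two equations eliminates T: 7.417 = 21.3 a, so a = 0.3482 m/s².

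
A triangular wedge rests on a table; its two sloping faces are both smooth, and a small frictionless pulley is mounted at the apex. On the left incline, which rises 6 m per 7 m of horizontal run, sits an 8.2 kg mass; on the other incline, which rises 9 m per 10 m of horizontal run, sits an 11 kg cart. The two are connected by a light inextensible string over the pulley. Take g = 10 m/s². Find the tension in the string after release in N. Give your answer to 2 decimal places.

62.00 N

Resolve each weight along its own incline: the 8.2 kg mass has component 8.2 × 10 × sin 40.60° = 53.365 N down its slope, and the 11 kg mass has 11 × 10 × sin 41.99° = 73.586 N down its slope.
The 11 kg side's 73.586 N exceeds the other side's 53.365 N, so that mass slides down and the 8.2 kg mass slides up. Taking that direction as positive, Newton's second law for the whole system gives 73.586 − 53.365 = (8.2 + 11) a, so a = 20.221 / 19.2 = 1.0532 m/s².
For the 8.2 kg mass (up-slope positive): T − 53.365 = 8.2 × 1.0532, so T = 62.001 N.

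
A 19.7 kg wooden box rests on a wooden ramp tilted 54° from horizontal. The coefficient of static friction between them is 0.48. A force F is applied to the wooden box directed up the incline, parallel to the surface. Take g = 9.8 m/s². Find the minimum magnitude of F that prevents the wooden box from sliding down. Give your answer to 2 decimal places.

The normal force is N = mg cos 54° = 113.478 N. With F at its minimum the wooden box is on the verge of sliding down, so static friction is at its maximum μ_s N = 0.48 × 113.478 = 54.469 N and acts up the slope.
Equilibrium along the incline: F + μ_s N = mg sin 54°, so F = 156.189 − 54.469 = 101.720 N.

101.72 N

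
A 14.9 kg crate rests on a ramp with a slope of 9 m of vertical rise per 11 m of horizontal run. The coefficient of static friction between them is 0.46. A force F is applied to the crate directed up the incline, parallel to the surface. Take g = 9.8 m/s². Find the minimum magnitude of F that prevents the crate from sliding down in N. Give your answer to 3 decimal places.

The normal force is N = mg cos 39.29° = 113.013 N. With F at its minimum the crate is on the verge of sliding down, so static friction is at its maximum μ_s N = 0.46 × 113.013 = 51.986 N and acts up the slope.
Equilibrium along the incline: F + μ_s N = mg sin 39.29°, so F = 92.465 − 51.986 = 40.479 N.

40.479 N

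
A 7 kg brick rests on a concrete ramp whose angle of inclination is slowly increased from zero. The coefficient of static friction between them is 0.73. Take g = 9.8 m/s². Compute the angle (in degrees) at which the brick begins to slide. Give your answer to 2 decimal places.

At the threshold of sliding, static friction is at its maximum μ_s N and exactly balances the weight component along the incline: mg sin θ = μ_s mg cos θ.
Hence tan θ = μ_s = 0.73, so θ = arctan(0.73) = 36.1294°.

36.13°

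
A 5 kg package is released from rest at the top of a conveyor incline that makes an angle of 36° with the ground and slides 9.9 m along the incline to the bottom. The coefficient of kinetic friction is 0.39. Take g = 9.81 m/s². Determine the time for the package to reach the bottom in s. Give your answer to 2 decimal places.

The weight component along the incline is mg sin 36° = 28.831 N and the normal force is N = mg cos 36° = 39.682 N.
Friction up the slope is f = μN = 0.39 × 39.682 = 15.476 N, so the net downslope force is 28.831 − 15.476 = 13.355 N and a = 13.355 / 5 = 2.6710 m/s².
Starting from rest, L = ½at², so t = √(2L/a) = √(2 × 9.9 / 2.6710) = 2.7227 s.

2.72 s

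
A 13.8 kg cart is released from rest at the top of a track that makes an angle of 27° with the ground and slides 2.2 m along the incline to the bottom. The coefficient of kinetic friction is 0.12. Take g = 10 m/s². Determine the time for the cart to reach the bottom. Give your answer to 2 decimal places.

1.13 s

The weight component along the incline is mg sin 27° = 62.651 N and the normal force is N = mg cos 27° = 122.959 N.
Friction up the slope is f = μN = 0.12 × 122.959 = 14.755 N, so the net downslope force is 62.651 − 14.755 = 47.896 N and a = 47.896 / 13.8 = 3.4707 m/s².
Starting from rest, L = ½at², so t = √(2L/a) = √(2 × 2.2 / 3.4707) = 1.1259 s.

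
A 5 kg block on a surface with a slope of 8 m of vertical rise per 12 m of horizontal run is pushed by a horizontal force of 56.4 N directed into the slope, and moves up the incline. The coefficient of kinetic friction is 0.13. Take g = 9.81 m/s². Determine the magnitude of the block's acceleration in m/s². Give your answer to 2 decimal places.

The horizontal push has components F cos 33.69° = 56.4 × 0.8321 = 46.930 N up the incline and F sin 33.69° = 56.4 × 0.5547 = 31.285 N pressing into the surface.
The normal force is therefore N = mg cos 33.69° + F sin 33.69° = 40.815 + 31.285 = 72.100 N, and kinetic friction down the slope is μN = 0.13 × 72.100 = 9.373 N.
Along the incline: F cos 33.69° − mg sin 33.69° − μN = ma, so 46.930 − 27.208 − 9.373 = 5 a, giving a = 2.0698 m/s².

2.07 m/s²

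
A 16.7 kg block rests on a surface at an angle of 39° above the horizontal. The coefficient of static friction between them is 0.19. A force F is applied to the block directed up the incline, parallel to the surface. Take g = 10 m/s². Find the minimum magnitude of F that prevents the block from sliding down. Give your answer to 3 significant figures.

The normal force is N = mg cos 39° = 129.783 N. With F at its minimum the block is on the verge of sliding down, so static friction is at its maximum μ_s N = 0.19 × 129.783 = 24.659 N and acts up the slope.
Equilibrium along the incline: F + μ_s N = mg sin 39°, so F = 105.097 − 24.659 = 80.438 N.

80.4 N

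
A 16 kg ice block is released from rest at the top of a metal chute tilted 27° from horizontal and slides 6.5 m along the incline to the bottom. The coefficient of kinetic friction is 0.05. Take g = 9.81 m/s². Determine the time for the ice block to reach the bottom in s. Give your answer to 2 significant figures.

1.8 s

The weight component along the incline is mg sin 27° = 71.258 N and the normal force is N = mg cos 27° = 139.852 N.
Friction up the slope is f = μN = 0.05 × 139.852 = 6.993 N, so the net downslope force is 71.258 − 6.993 = 64.265 N and a = 64.265 / 16 = 4.0166 m/s².
Starting from rest, L = ½at², so t = √(2L/a) = √(2 × 6.5 / 4.0166) = 1.7990 s.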